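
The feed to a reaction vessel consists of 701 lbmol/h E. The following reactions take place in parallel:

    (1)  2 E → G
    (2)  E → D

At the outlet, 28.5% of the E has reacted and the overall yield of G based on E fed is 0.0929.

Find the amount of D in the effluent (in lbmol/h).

69.5 lbmol/h

Yield of G: 1ξ₁ / 701 = 0.0929 → ξ₁ = 65.12 lbmol/h.
Conversion of E: 2ξ₁ + 1ξ₂ = 0.285 × 701 = 199.8 → ξ₂ = 69.54 lbmol/h.
Outlet amounts (n = n₀ + Σ ν·ξ):
  E: 701 − 2(65.12) − 1(69.54) = 501.2
  G: 0 + 1(65.12) = 65.12
  D: 0 + 1(69.54) = 69.54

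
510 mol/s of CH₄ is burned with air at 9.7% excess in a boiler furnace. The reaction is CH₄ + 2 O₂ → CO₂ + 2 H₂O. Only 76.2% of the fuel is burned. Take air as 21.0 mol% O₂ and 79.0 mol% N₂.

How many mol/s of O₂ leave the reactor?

Stoichiometric O₂ = 2 × 510 = 1020 mol/s; O₂ fed = 1020 × 1.097 = 1119 mol/s.
N₂ fed = 1119 × 79/21 = 4209 mol/s.
Fuel reacted = 0.762 × 510 → ξ = 388.6 mol/s.
Outlet (n = n₀ + ν ξ):
  CH₄: 510 − 1(388.6) = 121.4
  O₂: 1119 − 2(388.6) = 341.7
  N₂: 4209 (inert)
  CO₂: 0 + 1(388.6) = 388.6
  H₂O: 0 + 2(388.6) = 777.2

342 mol/s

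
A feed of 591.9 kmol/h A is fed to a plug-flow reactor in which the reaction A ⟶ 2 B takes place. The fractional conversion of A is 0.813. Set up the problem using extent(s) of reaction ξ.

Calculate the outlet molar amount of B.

A reacted = 0.813 × 591.9 = 481.2 kmol/h; ν_A = −1, so ξ = 481.2/1 = 481.2 kmol/h.
Outlet amounts (n = n₀ + ν ξ):
  A: 591.9 − 1(481.2) = 110.7
  B: 0 + 2(481.2) = 962.4

962 kmol/h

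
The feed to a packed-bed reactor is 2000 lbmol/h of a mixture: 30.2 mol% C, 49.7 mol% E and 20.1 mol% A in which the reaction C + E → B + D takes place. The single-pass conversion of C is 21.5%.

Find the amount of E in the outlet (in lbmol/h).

C reacted = 0.215 × 604 = 129.9 lbmol/h; ν_C = −1, so ξ = 129.9/1 = 129.9 lbmol/h.
Outlet amounts (n = n₀ + ν ξ):
  C: 604 − 1(129.9) = 474.1
  E: 994 − 1(129.9) = 864.1
  B: 0 + 1(129.9) = 129.9
  D: 0 + 1(129.9) = 129.9
  A: 402 (inert)

864 lbmol/h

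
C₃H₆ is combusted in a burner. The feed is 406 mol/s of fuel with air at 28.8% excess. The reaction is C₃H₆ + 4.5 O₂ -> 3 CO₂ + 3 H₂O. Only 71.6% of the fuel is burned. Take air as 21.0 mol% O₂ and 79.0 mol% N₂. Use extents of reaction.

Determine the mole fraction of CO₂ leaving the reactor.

0.0742

Stoichiometric O₂ = 4.5 × 406 = 1827 mol/s; O₂ fed = 1827 × 1.288 = 2353 mol/s.
N₂ fed = 2353 × 79/21 = 8852 mol/s.
Fuel reacted = 0.716 × 406 → ξ = 290.7 mol/s.
Outlet (n = n₀ + ν ξ):
  C₃H₆: 406 − 1(290.7) = 115.3
  O₂: 2353 − 4.5(290.7) = 1045
  N₂: 8852 (inert)
  CO₂: 0 + 3(290.7) = 872.1
  H₂O: 0 + 3(290.7) = 872.1
Total out = 11760 mol/s; y_CO₂ = 872.1 / 11760 = 0.07418.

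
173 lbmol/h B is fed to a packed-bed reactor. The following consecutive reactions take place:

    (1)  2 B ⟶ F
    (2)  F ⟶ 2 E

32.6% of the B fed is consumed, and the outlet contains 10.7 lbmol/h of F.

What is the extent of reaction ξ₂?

Conversion of B: B consumed = 2ξ₁ = 0.326 × 173 → ξ₁ = 28.2 lbmol/h.
F balance: n_F = 0 + 1ξ₁ − 1ξ₂ = 10.7 → ξ₂ = (1·28.2 − 10.7)/1 = 17.5 lbmol/h.
Outlet amounts (n = n₀ + Σ ν·ξ):
  B: 173 − 2(28.2) = 116.6
  F: 0 + 1(28.2) − 1(17.5) = 10.7
  E: 0 + 2(17.5) = 35

ξ₂ = 17.5 lbmol/h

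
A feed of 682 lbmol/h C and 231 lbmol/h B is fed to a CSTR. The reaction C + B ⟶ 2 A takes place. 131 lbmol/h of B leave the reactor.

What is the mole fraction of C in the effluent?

0.637

For B: n = n₀ − 1ξ → 131 = 231 − 1ξ, giving ξ = 100 lbmol/h.
Outlet amounts (n = n₀ + ν ξ):
  C: 682 − 1(100) = 582
  B: 231 − 1(100) = 131
  A: 0 + 2(100) = 200
Total out = 913 lbmol/h; y_C = 582 / 913 = 0.6375.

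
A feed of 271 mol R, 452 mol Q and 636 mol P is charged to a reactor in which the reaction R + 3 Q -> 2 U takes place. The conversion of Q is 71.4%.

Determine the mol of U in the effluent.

215 mol

Q reacted = 0.714 × 452 = 322.7 mol; ν_Q = −3, so ξ = 322.7/3 = 107.6 mol.
Outlet amounts (n = n₀ + ν ξ):
  R: 271 − 1(107.6) = 163.4
  Q: 452 − 3(107.6) = 129.3
  U: 0 + 2(107.6) = 215.2
  P: 636 (inert)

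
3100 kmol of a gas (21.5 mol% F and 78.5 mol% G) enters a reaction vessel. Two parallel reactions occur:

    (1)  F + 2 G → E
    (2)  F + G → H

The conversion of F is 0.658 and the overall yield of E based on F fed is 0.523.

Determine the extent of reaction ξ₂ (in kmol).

ξ₂ = 90 kmol

Yield of E: 1ξ₁ / 666.5 = 0.523 → ξ₁ = 348.6 kmol.
Conversion of F: 1ξ₁ + 1ξ₂ = 0.658 × 666.5 = 438.6 → ξ₂ = 89.98 kmol.
Outlet amounts (n = n₀ + Σ ν·ξ):
  F: 666.5 − 1(348.6) − 1(89.98) = 227.9
  G: 2434 − 2(348.6) − 1(89.98) = 1646
  E: 0 + 1(348.6) = 348.6
  H: 0 + 1(89.98) = 89.98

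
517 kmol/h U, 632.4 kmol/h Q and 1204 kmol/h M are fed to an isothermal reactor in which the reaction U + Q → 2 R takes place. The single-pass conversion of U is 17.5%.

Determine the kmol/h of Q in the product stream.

U reacted = 0.175 × 517 = 90.47 kmol/h; ν_U = −1, so ξ = 90.47/1 = 90.47 kmol/h.
Outlet amounts (n = n₀ + ν ξ):
  U: 517 − 1(90.47) = 426.5
  Q: 632.4 − 1(90.47) = 541.9
  R: 0 + 2(90.47) = 180.9
  M: 1204 (inert)

542 kmol/h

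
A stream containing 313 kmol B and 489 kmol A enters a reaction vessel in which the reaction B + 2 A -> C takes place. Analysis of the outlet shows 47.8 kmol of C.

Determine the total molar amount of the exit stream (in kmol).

706 kmol

For C: n = n₀ + 1ξ → 47.8 = 0 + 1ξ, giving ξ = 47.8 kmol.
Outlet amounts (n = n₀ + ν ξ):
  B: 313 − 1(47.8) = 265.2
  A: 489 − 2(47.8) = 393.4
  C: 0 + 1(47.8) = 47.8
Total out = 265.2 + 393.4 + 47.8 = 706.4 kmol.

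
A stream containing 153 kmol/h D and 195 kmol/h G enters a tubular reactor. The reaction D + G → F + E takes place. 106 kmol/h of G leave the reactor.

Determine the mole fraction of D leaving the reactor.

0.184

For G: n = n₀ − 1ξ → 106 = 195 − 1ξ, giving ξ = 89 kmol/h.
Outlet amounts (n = n₀ + ν ξ):
  D: 153 − 1(89) = 64
  G: 195 − 1(89) = 106
  F: 0 + 1(89) = 89
  E: 0 + 1(89) = 89
Total out = 348 kmol/h; y_D = 64 / 348 = 0.1839.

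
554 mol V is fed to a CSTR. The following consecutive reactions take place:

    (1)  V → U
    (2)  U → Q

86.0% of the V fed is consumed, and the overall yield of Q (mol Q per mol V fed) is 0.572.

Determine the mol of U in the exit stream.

160 mol

Conversion of V: V consumed = 1ξ₁ = 0.86 × 554 → ξ₁ = 476.4 mol.
Yield of Q: 1ξ₂ / 554 = 0.572 → ξ₂ = 316.9 mol.
Outlet amounts (n = n₀ + Σ ν·ξ):
  V: 554 − 1(476.4) = 77.56
  U: 0 + 1(476.4) − 1(316.9) = 159.6
  Q: 0 + 1(316.9) = 316.9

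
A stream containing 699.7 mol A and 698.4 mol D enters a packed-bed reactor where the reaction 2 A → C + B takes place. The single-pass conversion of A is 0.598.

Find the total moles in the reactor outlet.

1400 mol

A reacted = 0.598 × 699.7 = 418.4 mol; ν_A = −2, so ξ = 418.4/2 = 209.2 mol.
Outlet amounts (n = n₀ + ν ξ):
  A: 699.7 − 2(209.2) = 281.3
  C: 0 + 1(209.2) = 209.2
  B: 0 + 1(209.2) = 209.2
  D: 698.4 (inert)
Total out = 281.3 + 209.2 + 209.2 + 698.4 = 1398 mol.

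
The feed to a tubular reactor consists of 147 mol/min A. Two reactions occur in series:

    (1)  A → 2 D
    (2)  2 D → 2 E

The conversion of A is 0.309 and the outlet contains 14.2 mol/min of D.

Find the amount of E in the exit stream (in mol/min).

Conversion of A: A consumed = 1ξ₁ = 0.309 × 147 → ξ₁ = 45.42 mol/min.
D balance: n_D = 0 + 2ξ₁ − 2ξ₂ = 14.2 → ξ₂ = (2·45.42 − 14.2)/2 = 38.32 mol/min.
Outlet amounts (n = n₀ + Σ ν·ξ):
  A: 147 − 1(45.42) = 101.6
  D: 0 + 2(45.42) − 2(38.32) = 14.2
  E: 0 + 2(38.32) = 76.65

76.6 mol/min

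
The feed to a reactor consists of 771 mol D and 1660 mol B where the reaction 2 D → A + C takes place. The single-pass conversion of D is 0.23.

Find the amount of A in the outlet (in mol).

88.7 mol

D reacted = 0.23 × 771 = 177.3 mol; ν_D = −2, so ξ = 177.3/2 = 88.67 mol.
Outlet amounts (n = n₀ + ν ξ):
  D: 771 − 2(88.67) = 593.7
  A: 0 + 1(88.67) = 88.67
  C: 0 + 1(88.67) = 88.67
  B: 1660 (inert)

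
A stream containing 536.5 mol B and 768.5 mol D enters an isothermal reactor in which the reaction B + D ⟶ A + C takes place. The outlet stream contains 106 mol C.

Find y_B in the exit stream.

For C: n = n₀ + 1ξ → 106 = 0 + 1ξ, giving ξ = 106 mol.
Outlet amounts (n = n₀ + ν ξ):
  B: 536.5 − 1(106) = 430.5
  D: 768.5 − 1(106) = 662.5
  A: 0 + 1(106) = 106
  C: 0 + 1(106) = 106
Total out = 1305 mol; y_B = 430.5 / 1305 = 0.3299.

0.33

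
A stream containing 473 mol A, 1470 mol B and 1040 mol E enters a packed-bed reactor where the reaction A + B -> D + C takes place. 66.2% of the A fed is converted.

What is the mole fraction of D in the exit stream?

A reacted = 0.662 × 473 = 313.1 mol; ν_A = −1, so ξ = 313.1/1 = 313.1 mol.
Outlet amounts (n = n₀ + ν ξ):
  A: 473 − 1(313.1) = 159.9
  B: 1470 − 1(313.1) = 1157
  D: 0 + 1(313.1) = 313.1
  C: 0 + 1(313.1) = 313.1
  E: 1040 (inert)
Total out = 2983 mol; y_D = 313.1 / 2983 = 0.105.

0.105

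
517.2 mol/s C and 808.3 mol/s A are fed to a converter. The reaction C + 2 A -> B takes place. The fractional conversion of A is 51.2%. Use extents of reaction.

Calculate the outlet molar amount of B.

207 mol/s

A reacted = 0.512 × 808.3 = 413.8 mol/s; ν_A = −2, so ξ = 413.8/2 = 206.9 mol/s.
Outlet amounts (n = n₀ + ν ξ):
  C: 517.2 − 1(206.9) = 310.3
  A: 808.3 − 2(206.9) = 394.5
  B: 0 + 1(206.9) = 206.9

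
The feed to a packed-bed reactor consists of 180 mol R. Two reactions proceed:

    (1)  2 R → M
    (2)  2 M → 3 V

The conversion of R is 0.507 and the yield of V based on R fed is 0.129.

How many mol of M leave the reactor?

Conversion of R: R consumed = 2ξ₁ = 0.507 × 180 → ξ₁ = 45.63 mol.
Yield of V: 3ξ₂ / 180 = 0.129 → ξ₂ = 7.74 mol.
Outlet amounts (n = n₀ + Σ ν·ξ):
  R: 180 − 2(45.63) = 88.74
  M: 0 + 1(45.63) − 2(7.74) = 30.15
  V: 0 + 3(7.74) = 23.22

30.2 mol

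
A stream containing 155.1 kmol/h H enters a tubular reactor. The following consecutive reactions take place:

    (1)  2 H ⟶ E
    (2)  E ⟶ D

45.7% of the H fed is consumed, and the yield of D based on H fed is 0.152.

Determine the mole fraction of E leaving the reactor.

0.0992

Conversion of H: H consumed = 2ξ₁ = 0.457 × 155.1 → ξ₁ = 35.44 kmol/h.
Yield of D: 1ξ₂ / 155.1 = 0.152 → ξ₂ = 23.58 kmol/h.
Outlet amounts (n = n₀ + Σ ν·ξ):
  H: 155.1 − 2(35.44) = 84.22
  E: 0 + 1(35.44) − 1(23.58) = 11.87
  D: 0 + 1(23.58) = 23.58
Total out = 119.7 kmol/h; y_E = 11.87 / 119.7 = 0.09916.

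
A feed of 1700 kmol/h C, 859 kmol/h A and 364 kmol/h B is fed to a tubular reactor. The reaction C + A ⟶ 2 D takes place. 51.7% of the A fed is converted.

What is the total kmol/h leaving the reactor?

2920 kmol/h

A reacted = 0.517 × 859 = 444.1 kmol/h; ν_A = −1, so ξ = 444.1/1 = 444.1 kmol/h.
Outlet amounts (n = n₀ + ν ξ):
  C: 1700 − 1(444.1) = 1256
  A: 859 − 1(444.1) = 414.9
  D: 0 + 2(444.1) = 888.2
  B: 364 (inert)
Total out = 1256 + 414.9 + 888.2 + 364 = 2923 kmol/h.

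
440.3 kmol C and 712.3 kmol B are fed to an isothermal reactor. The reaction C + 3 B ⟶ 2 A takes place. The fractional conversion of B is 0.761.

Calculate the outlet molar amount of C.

B reacted = 0.761 × 712.3 = 542.1 kmol; ν_B = −3, so ξ = 542.1/3 = 180.7 kmol.
Outlet amounts (n = n₀ + ν ξ):
  C: 440.3 − 1(180.7) = 259.6
  B: 712.3 − 3(180.7) = 170.2
  A: 0 + 2(180.7) = 361.4

260 kmol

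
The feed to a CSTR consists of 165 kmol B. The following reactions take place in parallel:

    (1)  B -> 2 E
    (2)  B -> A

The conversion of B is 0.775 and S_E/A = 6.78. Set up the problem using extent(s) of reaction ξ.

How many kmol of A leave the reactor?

Conversion of B: B consumed = 0.775 × 165 = 127.9 kmol = 1ξ₁ + 1ξ₂.
Selectivity: 2ξ₁ / (1ξ₂) = 6.78 → ξ₁ = 3.39 ξ₂.
Substitute: (1·3.39 + 1) ξ₂ = 127.9 → ξ₂ = 29.13 kmol, ξ₁ = 98.75 kmol.
Outlet amounts (n = n₀ + Σ ν·ξ):
  B: 165 − 1(98.75) − 1(29.13) = 37.13
  E: 0 + 2(98.75) = 197.5
  A: 0 + 1(29.13) = 29.13

29.1 kmol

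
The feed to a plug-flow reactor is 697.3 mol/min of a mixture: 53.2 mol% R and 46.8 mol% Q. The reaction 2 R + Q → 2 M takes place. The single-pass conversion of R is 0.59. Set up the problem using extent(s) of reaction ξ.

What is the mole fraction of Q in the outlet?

R reacted = 0.59 × 371 = 218.9 mol/min; ν_R = −2, so ξ = 218.9/2 = 109.4 mol/min.
Outlet amounts (n = n₀ + ν ξ):
  R: 371 − 2(109.4) = 152.1
  Q: 326.3 − 1(109.4) = 216.9
  M: 0 + 2(109.4) = 218.9
Total out = 587.9 mol/min; y_Q = 216.9 / 587.9 = 0.369.

0.369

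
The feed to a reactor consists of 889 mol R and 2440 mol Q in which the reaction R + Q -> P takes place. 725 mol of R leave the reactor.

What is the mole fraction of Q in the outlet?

For R: n = n₀ − 1ξ → 725 = 889 − 1ξ, giving ξ = 164 mol.
Outlet amounts (n = n₀ + ν ξ):
  R: 889 − 1(164) = 725
  Q: 2440 − 1(164) = 2276
  P: 0 + 1(164) = 164
Total out = 3165 mol; y_Q = 2276 / 3165 = 0.7191.

0.719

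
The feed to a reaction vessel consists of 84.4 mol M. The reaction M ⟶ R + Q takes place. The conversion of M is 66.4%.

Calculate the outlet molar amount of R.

56 mol

M reacted = 0.664 × 84.4 = 56.04 mol; ν_M = −1, so ξ = 56.04/1 = 56.04 mol.
Outlet amounts (n = n₀ + ν ξ):
  M: 84.4 − 1(56.04) = 28.36
  R: 0 + 1(56.04) = 56.04
  Q: 0 + 1(56.04) = 56.04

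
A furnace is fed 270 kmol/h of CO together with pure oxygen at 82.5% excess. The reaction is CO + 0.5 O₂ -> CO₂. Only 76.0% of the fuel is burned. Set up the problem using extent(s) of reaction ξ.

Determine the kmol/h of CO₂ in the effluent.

205 kmol/h

Stoichiometric O₂ = 0.5 × 270 = 135 kmol/h; O₂ fed = 135 × 1.825 = 246.4 kmol/h.
Fuel reacted = 0.76 × 270 → ξ = 205.2 kmol/h.
Outlet (n = n₀ + ν ξ):
  CO: 270 − 1(205.2) = 64.8
  O₂: 246.4 − 0.5(205.2) = 143.8
  CO₂: 0 + 1(205.2) = 205.2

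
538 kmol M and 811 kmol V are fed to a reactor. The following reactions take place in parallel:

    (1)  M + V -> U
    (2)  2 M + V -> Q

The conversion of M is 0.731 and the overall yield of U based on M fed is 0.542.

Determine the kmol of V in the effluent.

Yield of U: 1ξ₁ / 538 = 0.542 → ξ₁ = 291.6 kmol.
Conversion of M: 1ξ₁ + 2ξ₂ = 0.731 × 538 = 393.3 → ξ₂ = 50.84 kmol.
Outlet amounts (n = n₀ + Σ ν·ξ):
  M: 538 − 1(291.6) − 2(50.84) = 144.7
  V: 811 − 1(291.6) − 1(50.84) = 468.6
  U: 0 + 1(291.6) = 291.6
  Q: 0 + 1(50.84) = 50.84

469 kmol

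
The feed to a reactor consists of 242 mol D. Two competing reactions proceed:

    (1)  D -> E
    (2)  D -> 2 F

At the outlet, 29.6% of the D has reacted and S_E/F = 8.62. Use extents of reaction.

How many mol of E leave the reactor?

Conversion of D: D consumed = 0.296 × 242 = 71.63 mol = 1ξ₁ + 1ξ₂.
Selectivity: 1ξ₁ / (2ξ₂) = 8.62 → ξ₁ = 17.24 ξ₂.
Substitute: (1·17.24 + 1) ξ₂ = 71.63 → ξ₂ = 3.927 mol, ξ₁ = 67.7 mol.
Outlet amounts (n = n₀ + Σ ν·ξ):
  D: 242 − 1(67.7) − 1(3.927) = 170.4
  E: 0 + 1(67.7) = 67.7
  F: 0 + 2(3.927) = 7.854

67.7 mol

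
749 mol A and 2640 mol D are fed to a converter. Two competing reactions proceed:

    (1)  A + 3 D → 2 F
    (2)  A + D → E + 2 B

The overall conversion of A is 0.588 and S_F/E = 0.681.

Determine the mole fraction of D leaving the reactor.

Conversion of A: A consumed = 0.588 × 749 = 440.4 mol = 1ξ₁ + 1ξ₂.
Selectivity: 2ξ₁ / (1ξ₂) = 0.681 → ξ₁ = 0.3405 ξ₂.
Substitute: (1·0.3405 + 1) ξ₂ = 440.4 → ξ₂ = 328.5 mol, ξ₁ = 111.9 mol.
Outlet amounts (n = n₀ + Σ ν·ξ):
  A: 749 − 1(111.9) − 1(328.5) = 308.6
  D: 2640 − 3(111.9) − 1(328.5) = 1976
  F: 0 + 2(111.9) = 223.7
  E: 0 + 1(328.5) = 328.5
  B: 0 + 2(328.5) = 657.1
Total out = 3494 mol; y_D = 1976 / 3494 = 0.5655.

0.566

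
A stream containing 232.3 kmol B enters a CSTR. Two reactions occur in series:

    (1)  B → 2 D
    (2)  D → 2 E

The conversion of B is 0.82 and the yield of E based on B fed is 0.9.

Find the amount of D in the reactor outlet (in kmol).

Conversion of B: B consumed = 1ξ₁ = 0.82 × 232.3 → ξ₁ = 190.5 kmol.
Yield of E: 2ξ₂ / 232.3 = 0.9 → ξ₂ = 104.5 kmol.
Outlet amounts (n = n₀ + Σ ν·ξ):
  B: 232.3 − 1(190.5) = 41.81
  D: 0 + 2(190.5) − 1(104.5) = 276.4
  E: 0 + 2(104.5) = 209.1

276 kmol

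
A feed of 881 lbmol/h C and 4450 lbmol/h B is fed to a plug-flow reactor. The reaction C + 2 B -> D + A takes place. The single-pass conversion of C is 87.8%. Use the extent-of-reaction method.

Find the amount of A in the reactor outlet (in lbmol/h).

774 lbmol/h

C reacted = 0.878 × 881 = 773.5 lbmol/h; ν_C = −1, so ξ = 773.5/1 = 773.5 lbmol/h.
Outlet amounts (n = n₀ + ν ξ):
  C: 881 − 1(773.5) = 107.5
  B: 4450 − 2(773.5) = 2903
  D: 0 + 1(773.5) = 773.5
  A: 0 + 1(773.5) = 773.5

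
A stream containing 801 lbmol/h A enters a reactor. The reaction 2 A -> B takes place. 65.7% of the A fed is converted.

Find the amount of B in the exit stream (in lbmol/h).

263 lbmol/h

A reacted = 0.657 × 801 = 526.3 lbmol/h; ν_A = −2, so ξ = 526.3/2 = 263.1 lbmol/h.
Outlet amounts (n = n₀ + ν ξ):
  A: 801 − 2(263.1) = 274.7
  B: 0 + 1(263.1) = 263.1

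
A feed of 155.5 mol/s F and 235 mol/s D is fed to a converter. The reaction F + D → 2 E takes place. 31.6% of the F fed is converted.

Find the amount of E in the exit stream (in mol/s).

98.3 mol/s

F reacted = 0.316 × 155.5 = 49.14 mol/s; ν_F = −1, so ξ = 49.14/1 = 49.14 mol/s.
Outlet amounts (n = n₀ + ν ξ):
  F: 155.5 − 1(49.14) = 106.4
  D: 235 − 1(49.14) = 185.9
  E: 0 + 2(49.14) = 98.28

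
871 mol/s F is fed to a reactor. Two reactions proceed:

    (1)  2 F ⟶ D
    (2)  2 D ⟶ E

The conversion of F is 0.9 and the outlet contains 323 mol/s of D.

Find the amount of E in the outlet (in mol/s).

34.5 mol/s

Conversion of F: F consumed = 2ξ₁ = 0.9 × 871 → ξ₁ = 391.9 mol/s.
D balance: n_D = 0 + 1ξ₁ − 2ξ₂ = 323 → ξ₂ = (1·391.9 − 323)/2 = 34.47 mol/s.
Outlet amounts (n = n₀ + Σ ν·ξ):
  F: 871 − 2(391.9) = 87.1
  D: 0 + 1(391.9) − 2(34.47) = 323
  E: 0 + 1(34.47) = 34.47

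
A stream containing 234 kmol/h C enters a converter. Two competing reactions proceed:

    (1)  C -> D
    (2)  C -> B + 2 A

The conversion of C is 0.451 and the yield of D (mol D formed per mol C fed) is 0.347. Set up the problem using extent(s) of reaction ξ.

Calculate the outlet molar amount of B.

Yield of D: 1ξ₁ / 234 = 0.347 → ξ₁ = 81.2 kmol/h.
Conversion of C: 1ξ₁ + 1ξ₂ = 0.451 × 234 = 105.5 → ξ₂ = 24.34 kmol/h.
Outlet amounts (n = n₀ + Σ ν·ξ):
  C: 234 − 1(81.2) − 1(24.34) = 128.5
  D: 0 + 1(81.2) = 81.2
  B: 0 + 1(24.34) = 24.34
  A: 0 + 2(24.34) = 48.67

24.3 kmol/h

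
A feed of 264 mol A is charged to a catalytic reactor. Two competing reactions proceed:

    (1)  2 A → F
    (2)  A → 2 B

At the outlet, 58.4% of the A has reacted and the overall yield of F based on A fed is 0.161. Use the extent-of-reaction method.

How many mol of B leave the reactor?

Yield of F: 1ξ₁ / 264 = 0.161 → ξ₁ = 42.5 mol.
Conversion of A: 2ξ₁ + 1ξ₂ = 0.584 × 264 = 154.2 → ξ₂ = 69.17 mol.
Outlet amounts (n = n₀ + Σ ν·ξ):
  A: 264 − 2(42.5) − 1(69.17) = 109.8
  F: 0 + 1(42.5) = 42.5
  B: 0 + 2(69.17) = 138.3

138 mol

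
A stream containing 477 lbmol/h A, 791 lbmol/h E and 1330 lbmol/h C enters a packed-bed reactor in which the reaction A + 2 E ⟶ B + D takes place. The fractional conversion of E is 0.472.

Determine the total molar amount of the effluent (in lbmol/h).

E reacted = 0.472 × 791 = 373.4 lbmol/h; ν_E = −2, so ξ = 373.4/2 = 186.7 lbmol/h.
Outlet amounts (n = n₀ + ν ξ):
  A: 477 − 1(186.7) = 290.3
  E: 791 − 2(186.7) = 417.6
  B: 0 + 1(186.7) = 186.7
  D: 0 + 1(186.7) = 186.7
  C: 1330 (inert)
Total out = 290.3 + 417.6 + 186.7 + 186.7 + 1330 = 2411 lbmol/h.

2410 lbmol/h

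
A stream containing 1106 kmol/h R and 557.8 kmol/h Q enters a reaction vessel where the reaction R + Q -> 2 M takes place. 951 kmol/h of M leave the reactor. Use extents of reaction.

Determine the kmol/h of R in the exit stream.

For M: n = n₀ + 2ξ → 951 = 0 + 2ξ, giving ξ = 475.5 kmol/h.
Outlet amounts (n = n₀ + ν ξ):
  R: 1106 − 1(475.5) = 630.5
  Q: 557.8 − 1(475.5) = 82.3
  M: 0 + 2(475.5) = 951

630 kmol/h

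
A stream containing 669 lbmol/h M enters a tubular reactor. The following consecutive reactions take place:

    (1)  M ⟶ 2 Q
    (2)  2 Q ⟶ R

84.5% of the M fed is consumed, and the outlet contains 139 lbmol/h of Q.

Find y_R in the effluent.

Conversion of M: M consumed = 1ξ₁ = 0.845 × 669 → ξ₁ = 565.3 lbmol/h.
Q balance: n_Q = 0 + 2ξ₁ − 2ξ₂ = 139 → ξ₂ = (2·565.3 − 139)/2 = 495.8 lbmol/h.
Outlet amounts (n = n₀ + Σ ν·ξ):
  M: 669 − 1(565.3) = 103.7
  Q: 0 + 2(565.3) − 2(495.8) = 139
  R: 0 + 1(495.8) = 495.8
Total out = 738.5 lbmol/h; y_R = 495.8 / 738.5 = 0.6714.

0.671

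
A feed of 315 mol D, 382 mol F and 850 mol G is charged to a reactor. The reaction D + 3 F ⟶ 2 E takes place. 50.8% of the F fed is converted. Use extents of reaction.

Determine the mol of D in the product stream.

F reacted = 0.508 × 382 = 194.1 mol; ν_F = −3, so ξ = 194.1/3 = 64.69 mol.
Outlet amounts (n = n₀ + ν ξ):
  D: 315 − 1(64.69) = 250.3
  F: 382 − 3(64.69) = 187.9
  E: 0 + 2(64.69) = 129.4
  G: 850 (inert)

250 mol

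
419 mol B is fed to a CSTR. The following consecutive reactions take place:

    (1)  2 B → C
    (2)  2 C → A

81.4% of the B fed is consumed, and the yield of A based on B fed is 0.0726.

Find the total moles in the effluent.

Conversion of B: B consumed = 2ξ₁ = 0.814 × 419 → ξ₁ = 170.5 mol.
Yield of A: 1ξ₂ / 419 = 0.0726 → ξ₂ = 30.42 mol.
Outlet amounts (n = n₀ + Σ ν·ξ):
  B: 419 − 2(170.5) = 77.93
  C: 0 + 1(170.5) − 2(30.42) = 109.7
  A: 0 + 1(30.42) = 30.42
Total out = 77.93 + 109.7 + 30.42 = 218 mol.

218 mol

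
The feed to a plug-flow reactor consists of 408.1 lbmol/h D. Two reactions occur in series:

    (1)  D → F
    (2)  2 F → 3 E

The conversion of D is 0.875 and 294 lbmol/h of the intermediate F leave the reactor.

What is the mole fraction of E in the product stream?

Conversion of D: D consumed = 1ξ₁ = 0.875 × 408.1 → ξ₁ = 357.1 lbmol/h.
F balance: n_F = 0 + 1ξ₁ − 2ξ₂ = 294 → ξ₂ = (1·357.1 − 294)/2 = 31.54 lbmol/h.
Outlet amounts (n = n₀ + Σ ν·ξ):
  D: 408.1 − 1(357.1) = 51.01
  F: 0 + 1(357.1) − 2(31.54) = 294
  E: 0 + 3(31.54) = 94.63
Total out = 439.6 lbmol/h; y_E = 94.63 / 439.6 = 0.2152.

0.215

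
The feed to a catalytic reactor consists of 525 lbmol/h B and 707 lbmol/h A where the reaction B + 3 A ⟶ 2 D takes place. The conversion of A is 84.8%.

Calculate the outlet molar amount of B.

A reacted = 0.848 × 707 = 599.5 lbmol/h; ν_A = −3, so ξ = 599.5/3 = 199.8 lbmol/h.
Outlet amounts (n = n₀ + ν ξ):
  B: 525 − 1(199.8) = 325.2
  A: 707 − 3(199.8) = 107.5
  D: 0 + 2(199.8) = 399.7

325 lbmol/h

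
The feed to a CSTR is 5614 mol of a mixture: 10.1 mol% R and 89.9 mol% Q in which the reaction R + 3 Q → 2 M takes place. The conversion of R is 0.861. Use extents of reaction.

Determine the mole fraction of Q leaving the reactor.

0.772

R reacted = 0.861 × 567 = 488.2 mol; ν_R = −1, so ξ = 488.2/1 = 488.2 mol.
Outlet amounts (n = n₀ + ν ξ):
  R: 567 − 1(488.2) = 78.81
  Q: 5047 − 3(488.2) = 3582
  M: 0 + 2(488.2) = 976.4
Total out = 4638 mol; y_Q = 3582 / 4638 = 0.7725.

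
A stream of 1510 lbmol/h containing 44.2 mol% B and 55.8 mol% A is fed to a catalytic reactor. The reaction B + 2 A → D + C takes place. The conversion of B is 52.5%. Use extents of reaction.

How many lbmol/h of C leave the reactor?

350 lbmol/h

B reacted = 0.525 × 667.4 = 350.4 lbmol/h; ν_B = −1, so ξ = 350.4/1 = 350.4 lbmol/h.
Outlet amounts (n = n₀ + ν ξ):
  B: 667.4 − 1(350.4) = 317
  A: 842.6 − 2(350.4) = 141.8
  D: 0 + 1(350.4) = 350.4
  C: 0 + 1(350.4) = 350.4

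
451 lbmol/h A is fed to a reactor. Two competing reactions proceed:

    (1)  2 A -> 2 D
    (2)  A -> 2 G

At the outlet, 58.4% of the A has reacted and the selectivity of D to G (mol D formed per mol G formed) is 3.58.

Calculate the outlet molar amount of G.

64.6 lbmol/h

Conversion of A: A consumed = 0.584 × 451 = 263.4 lbmol/h = 2ξ₁ + 1ξ₂.
Selectivity: 2ξ₁ / (2ξ₂) = 3.58 → ξ₁ = 3.58 ξ₂.
Substitute: (2·3.58 + 1) ξ₂ = 263.4 → ξ₂ = 32.28 lbmol/h, ξ₁ = 115.6 lbmol/h.
Outlet amounts (n = n₀ + Σ ν·ξ):
  A: 451 − 2(115.6) − 1(32.28) = 187.6
  D: 0 + 2(115.6) = 231.1
  G: 0 + 2(32.28) = 64.55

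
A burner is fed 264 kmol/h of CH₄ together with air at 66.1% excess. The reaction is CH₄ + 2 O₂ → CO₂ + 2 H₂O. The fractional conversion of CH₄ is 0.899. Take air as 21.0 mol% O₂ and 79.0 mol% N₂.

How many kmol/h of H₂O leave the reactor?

Stoichiometric O₂ = 2 × 264 = 528 kmol/h; O₂ fed = 528 × 1.661 = 877 kmol/h.
N₂ fed = 877 × 79/21 = 3299 kmol/h.
Fuel reacted = 0.899 × 264 → ξ = 237.3 kmol/h.
Outlet (n = n₀ + ν ξ):
  CH₄: 264 − 1(237.3) = 26.66
  O₂: 877 − 2(237.3) = 402.3
  N₂: 3299 (inert)
  CO₂: 0 + 1(237.3) = 237.3
  H₂O: 0 + 2(237.3) = 474.7

475 kmol/h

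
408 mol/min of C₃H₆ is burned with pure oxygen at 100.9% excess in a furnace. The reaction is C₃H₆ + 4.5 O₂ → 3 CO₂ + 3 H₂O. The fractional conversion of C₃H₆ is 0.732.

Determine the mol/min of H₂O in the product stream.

896 mol/min

Stoichiometric O₂ = 4.5 × 408 = 1836 mol/min; O₂ fed = 1836 × 2.009 = 3689 mol/min.
Fuel reacted = 0.732 × 408 → ξ = 298.7 mol/min.
Outlet (n = n₀ + ν ξ):
  C₃H₆: 408 − 1(298.7) = 109.3
  O₂: 3689 − 4.5(298.7) = 2345
  CO₂: 0 + 3(298.7) = 896
  H₂O: 0 + 3(298.7) = 896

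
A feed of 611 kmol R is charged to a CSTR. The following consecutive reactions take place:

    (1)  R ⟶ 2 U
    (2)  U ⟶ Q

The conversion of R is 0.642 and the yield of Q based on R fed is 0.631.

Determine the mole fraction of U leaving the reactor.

0.398

Conversion of R: R consumed = 1ξ₁ = 0.642 × 611 → ξ₁ = 392.3 kmol.
Yield of Q: 1ξ₂ / 611 = 0.631 → ξ₂ = 385.5 kmol.
Outlet amounts (n = n₀ + Σ ν·ξ):
  R: 611 − 1(392.3) = 218.7
  U: 0 + 2(392.3) − 1(385.5) = 399
  Q: 0 + 1(385.5) = 385.5
Total out = 1003 kmol; y_U = 399 / 1003 = 0.3977.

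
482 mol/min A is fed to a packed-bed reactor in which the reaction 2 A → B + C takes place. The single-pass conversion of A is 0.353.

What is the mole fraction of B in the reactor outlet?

A reacted = 0.353 × 482 = 170.1 mol/min; ν_A = −2, so ξ = 170.1/2 = 85.07 mol/min.
Outlet amounts (n = n₀ + ν ξ):
  A: 482 − 2(85.07) = 311.9
  B: 0 + 1(85.07) = 85.07
  C: 0 + 1(85.07) = 85.07
Total out = 482 mol/min; y_B = 85.07 / 482 = 0.1765.

0.176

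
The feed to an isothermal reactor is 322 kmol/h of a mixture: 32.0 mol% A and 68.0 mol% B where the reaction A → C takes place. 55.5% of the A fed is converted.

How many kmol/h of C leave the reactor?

57.2 kmol/h

A reacted = 0.555 × 103 = 57.19 kmol/h; ν_A = −1, so ξ = 57.19/1 = 57.19 kmol/h.
Outlet amounts (n = n₀ + ν ξ):
  A: 103 − 1(57.19) = 45.85
  C: 0 + 1(57.19) = 57.19
  B: 219 (inert)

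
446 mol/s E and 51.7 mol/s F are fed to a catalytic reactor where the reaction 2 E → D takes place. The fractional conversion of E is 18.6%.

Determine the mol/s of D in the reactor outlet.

E reacted = 0.186 × 446 = 82.96 mol/s; ν_E = −2, so ξ = 82.96/2 = 41.48 mol/s.
Outlet amounts (n = n₀ + ν ξ):
  E: 446 − 2(41.48) = 363
  D: 0 + 1(41.48) = 41.48
  F: 51.7 (inert)

41.5 mol/s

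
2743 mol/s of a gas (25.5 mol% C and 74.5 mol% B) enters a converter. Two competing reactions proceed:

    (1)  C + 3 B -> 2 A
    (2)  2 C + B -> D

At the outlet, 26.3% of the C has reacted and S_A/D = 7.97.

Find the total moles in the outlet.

2440 mol/s

Conversion of C: C consumed = 0.263 × 699.5 = 184 mol/s = 1ξ₁ + 2ξ₂.
Selectivity: 2ξ₁ / (1ξ₂) = 7.97 → ξ₁ = 3.985 ξ₂.
Substitute: (1·3.985 + 2) ξ₂ = 184 → ξ₂ = 30.74 mol/s, ξ₁ = 122.5 mol/s.
Outlet amounts (n = n₀ + Σ ν·ξ):
  C: 699.5 − 1(122.5) − 2(30.74) = 515.5
  B: 2044 − 3(122.5) − 1(30.74) = 1645
  A: 0 + 2(122.5) = 245
  D: 0 + 1(30.74) = 30.74
Total out = 515.5 + 1645 + 245 + 30.74 = 2437 mol/s.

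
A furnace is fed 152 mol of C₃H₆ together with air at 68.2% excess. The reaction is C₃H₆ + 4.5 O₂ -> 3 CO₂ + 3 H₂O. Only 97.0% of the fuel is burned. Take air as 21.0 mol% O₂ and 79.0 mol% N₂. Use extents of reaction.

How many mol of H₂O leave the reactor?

Stoichiometric O₂ = 4.5 × 152 = 684 mol; O₂ fed = 684 × 1.682 = 1150 mol.
N₂ fed = 1150 × 79/21 = 4328 mol.
Fuel reacted = 0.97 × 152 → ξ = 147.4 mol.
Outlet (n = n₀ + ν ξ):
  C₃H₆: 152 − 1(147.4) = 4.56
  O₂: 1150 − 4.5(147.4) = 487
  N₂: 4328 (inert)
  CO₂: 0 + 3(147.4) = 442.3
  H₂O: 0 + 3(147.4) = 442.3

442 mol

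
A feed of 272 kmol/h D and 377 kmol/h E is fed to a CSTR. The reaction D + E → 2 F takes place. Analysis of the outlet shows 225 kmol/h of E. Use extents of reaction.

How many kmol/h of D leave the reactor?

For E: n = n₀ − 1ξ → 225 = 377 − 1ξ, giving ξ = 152 kmol/h.
Outlet amounts (n = n₀ + ν ξ):
  D: 272 − 1(152) = 120
  E: 377 − 1(152) = 225
  F: 0 + 2(152) = 304

120 kmol/h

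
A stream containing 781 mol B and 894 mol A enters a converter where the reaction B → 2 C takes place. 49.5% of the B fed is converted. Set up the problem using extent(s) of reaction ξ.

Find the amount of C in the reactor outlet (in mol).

773 mol

B reacted = 0.495 × 781 = 386.6 mol; ν_B = −1, so ξ = 386.6/1 = 386.6 mol.
Outlet amounts (n = n₀ + ν ξ):
  B: 781 − 1(386.6) = 394.4
  C: 0 + 2(386.6) = 773.2
  A: 894 (inert)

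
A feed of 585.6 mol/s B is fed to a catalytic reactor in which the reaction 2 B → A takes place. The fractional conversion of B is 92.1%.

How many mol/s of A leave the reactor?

B reacted = 0.921 × 585.6 = 539.3 mol/s; ν_B = −2, so ξ = 539.3/2 = 269.7 mol/s.
Outlet amounts (n = n₀ + ν ξ):
  B: 585.6 − 2(269.7) = 46.26
  A: 0 + 1(269.7) = 269.7

270 mol/s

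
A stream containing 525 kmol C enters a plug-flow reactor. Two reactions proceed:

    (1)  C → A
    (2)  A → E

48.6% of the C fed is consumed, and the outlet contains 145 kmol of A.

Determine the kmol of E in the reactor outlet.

Conversion of C: C consumed = 1ξ₁ = 0.486 × 525 → ξ₁ = 255.2 kmol.
A balance: n_A = 0 + 1ξ₁ − 1ξ₂ = 145 → ξ₂ = (1·255.2 − 145)/1 = 110.2 kmol.
Outlet amounts (n = n₀ + Σ ν·ξ):
  C: 525 − 1(255.2) = 269.9
  A: 0 + 1(255.2) − 1(110.2) = 145
  E: 0 + 1(110.2) = 110.2

110 kmol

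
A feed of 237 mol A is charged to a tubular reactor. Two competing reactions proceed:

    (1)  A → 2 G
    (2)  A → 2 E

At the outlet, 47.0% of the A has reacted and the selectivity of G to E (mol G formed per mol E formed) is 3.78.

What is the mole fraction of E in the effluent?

0.134

Conversion of A: A consumed = 0.47 × 237 = 111.4 mol = 1ξ₁ + 1ξ₂.
Selectivity: 2ξ₁ / (2ξ₂) = 3.78 → ξ₁ = 3.78 ξ₂.
Substitute: (1·3.78 + 1) ξ₂ = 111.4 → ξ₂ = 23.3 mol, ξ₁ = 88.09 mol.
Outlet amounts (n = n₀ + Σ ν·ξ):
  A: 237 − 1(88.09) − 1(23.3) = 125.6
  G: 0 + 2(88.09) = 176.2
  E: 0 + 2(23.3) = 46.61
Total out = 348.4 mol; y_E = 46.61 / 348.4 = 0.1338.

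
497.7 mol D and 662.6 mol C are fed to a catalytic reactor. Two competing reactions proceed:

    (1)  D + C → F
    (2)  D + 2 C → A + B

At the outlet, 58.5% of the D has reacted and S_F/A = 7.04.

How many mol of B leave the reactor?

36.2 mol

Conversion of D: D consumed = 0.585 × 497.7 = 291.2 mol = 1ξ₁ + 1ξ₂.
Selectivity: 1ξ₁ / (1ξ₂) = 7.04 → ξ₁ = 7.04 ξ₂.
Substitute: (1·7.04 + 1) ξ₂ = 291.2 → ξ₂ = 36.21 mol, ξ₁ = 254.9 mol.
Outlet amounts (n = n₀ + Σ ν·ξ):
  D: 497.7 − 1(254.9) − 1(36.21) = 206.5
  C: 662.6 − 1(254.9) − 2(36.21) = 335.2
  F: 0 + 1(254.9) = 254.9
  A: 0 + 1(36.21) = 36.21
  B: 0 + 1(36.21) = 36.21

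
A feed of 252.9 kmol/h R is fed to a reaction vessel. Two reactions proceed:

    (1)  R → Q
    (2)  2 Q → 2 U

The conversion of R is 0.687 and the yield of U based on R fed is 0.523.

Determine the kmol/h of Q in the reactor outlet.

41.5 kmol/h

Conversion of R: R consumed = 1ξ₁ = 0.687 × 252.9 → ξ₁ = 173.7 kmol/h.
Yield of U: 2ξ₂ / 252.9 = 0.523 → ξ₂ = 66.13 kmol/h.
Outlet amounts (n = n₀ + Σ ν·ξ):
  R: 252.9 − 1(173.7) = 79.16
  Q: 0 + 1(173.7) − 2(66.13) = 41.48
  U: 0 + 2(66.13) = 132.3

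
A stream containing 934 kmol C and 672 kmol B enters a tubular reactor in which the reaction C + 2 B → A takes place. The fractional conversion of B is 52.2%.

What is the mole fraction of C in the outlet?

0.604

B reacted = 0.522 × 672 = 350.8 kmol; ν_B = −2, so ξ = 350.8/2 = 175.4 kmol.
Outlet amounts (n = n₀ + ν ξ):
  C: 934 − 1(175.4) = 758.6
  B: 672 − 2(175.4) = 321.2
  A: 0 + 1(175.4) = 175.4
Total out = 1255 kmol; y_C = 758.6 / 1255 = 0.6044.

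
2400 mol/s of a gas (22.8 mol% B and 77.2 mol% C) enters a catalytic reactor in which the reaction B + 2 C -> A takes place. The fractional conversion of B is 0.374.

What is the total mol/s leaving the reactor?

1990 mol/s

B reacted = 0.374 × 547.2 = 204.7 mol/s; ν_B = −1, so ξ = 204.7/1 = 204.7 mol/s.
Outlet amounts (n = n₀ + ν ξ):
  B: 547.2 − 1(204.7) = 342.5
  C: 1853 − 2(204.7) = 1443
  A: 0 + 1(204.7) = 204.7
Total out = 342.5 + 1443 + 204.7 = 1991 mol/s.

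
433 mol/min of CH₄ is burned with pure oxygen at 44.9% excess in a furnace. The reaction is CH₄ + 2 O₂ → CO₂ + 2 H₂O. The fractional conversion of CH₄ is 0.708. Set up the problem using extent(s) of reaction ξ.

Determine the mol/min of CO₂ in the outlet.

307 mol/min

Stoichiometric O₂ = 2 × 433 = 866 mol/min; O₂ fed = 866 × 1.449 = 1255 mol/min.
Fuel reacted = 0.708 × 433 → ξ = 306.6 mol/min.
Outlet (n = n₀ + ν ξ):
  CH₄: 433 − 1(306.6) = 126.4
  O₂: 1255 − 2(306.6) = 641.7
  CO₂: 0 + 1(306.6) = 306.6
  H₂O: 0 + 2(306.6) = 613.1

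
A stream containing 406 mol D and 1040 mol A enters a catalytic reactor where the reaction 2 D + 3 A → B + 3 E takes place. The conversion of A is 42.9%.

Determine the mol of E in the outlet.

A reacted = 0.429 × 1040 = 446.2 mol; ν_A = −3, so ξ = 446.2/3 = 148.7 mol.
Outlet amounts (n = n₀ + ν ξ):
  D: 406 − 2(148.7) = 108.6
  A: 1040 − 3(148.7) = 593.8
  B: 0 + 1(148.7) = 148.7
  E: 0 + 3(148.7) = 446.2

446 mol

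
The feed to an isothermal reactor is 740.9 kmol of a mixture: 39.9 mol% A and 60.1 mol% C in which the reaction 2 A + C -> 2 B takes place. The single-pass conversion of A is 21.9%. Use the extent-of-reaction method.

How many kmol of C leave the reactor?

413 kmol

A reacted = 0.219 × 295.6 = 64.74 kmol; ν_A = −2, so ξ = 64.74/2 = 32.37 kmol.
Outlet amounts (n = n₀ + ν ξ):
  A: 295.6 − 2(32.37) = 230.9
  C: 445.3 − 1(32.37) = 412.9
  B: 0 + 2(32.37) = 64.74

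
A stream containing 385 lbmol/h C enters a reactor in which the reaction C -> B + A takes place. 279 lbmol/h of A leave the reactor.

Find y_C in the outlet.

0.16

For A: n = n₀ + 1ξ → 279 = 0 + 1ξ, giving ξ = 279 lbmol/h.
Outlet amounts (n = n₀ + ν ξ):
  C: 385 − 1(279) = 106
  B: 0 + 1(279) = 279
  A: 0 + 1(279) = 279
Total out = 664 lbmol/h; y_C = 106 / 664 = 0.1596.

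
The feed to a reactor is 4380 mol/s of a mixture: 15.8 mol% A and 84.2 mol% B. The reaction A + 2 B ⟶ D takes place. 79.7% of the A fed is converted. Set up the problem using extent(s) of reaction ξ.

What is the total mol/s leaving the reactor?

3280 mol/s

A reacted = 0.797 × 692 = 551.6 mol/s; ν_A = −1, so ξ = 551.6/1 = 551.6 mol/s.
Outlet amounts (n = n₀ + ν ξ):
  A: 692 − 1(551.6) = 140.5
  B: 3688 − 2(551.6) = 2585
  D: 0 + 1(551.6) = 551.6
Total out = 140.5 + 2585 + 551.6 = 3277 mol/s.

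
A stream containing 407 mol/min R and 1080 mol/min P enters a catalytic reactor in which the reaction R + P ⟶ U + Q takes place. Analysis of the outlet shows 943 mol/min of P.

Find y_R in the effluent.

0.182

For P: n = n₀ − 1ξ → 943 = 1080 − 1ξ, giving ξ = 137 mol/min.
Outlet amounts (n = n₀ + ν ξ):
  R: 407 − 1(137) = 270
  P: 1080 − 1(137) = 943
  U: 0 + 1(137) = 137
  Q: 0 + 1(137) = 137
Total out = 1487 mol/min; y_R = 270 / 1487 = 0.1816.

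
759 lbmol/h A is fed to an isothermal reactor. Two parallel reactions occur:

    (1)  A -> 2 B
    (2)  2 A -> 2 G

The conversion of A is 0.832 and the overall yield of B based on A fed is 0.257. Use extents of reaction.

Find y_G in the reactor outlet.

0.623

Yield of B: 2ξ₁ / 759 = 0.257 → ξ₁ = 97.53 lbmol/h.
Conversion of A: 1ξ₁ + 2ξ₂ = 0.832 × 759 = 631.5 → ξ₂ = 267 lbmol/h.
Outlet amounts (n = n₀ + Σ ν·ξ):
  A: 759 − 1(97.53) − 2(267) = 127.5
  B: 0 + 2(97.53) = 195.1
  G: 0 + 2(267) = 534
Total out = 856.5 lbmol/h; y_G = 534 / 856.5 = 0.6234.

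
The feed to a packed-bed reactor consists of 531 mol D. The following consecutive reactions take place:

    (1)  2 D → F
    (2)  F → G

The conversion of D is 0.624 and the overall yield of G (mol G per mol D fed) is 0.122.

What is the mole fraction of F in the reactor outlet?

Conversion of D: D consumed = 2ξ₁ = 0.624 × 531 → ξ₁ = 165.7 mol.
Yield of G: 1ξ₂ / 531 = 0.122 → ξ₂ = 64.78 mol.
Outlet amounts (n = n₀ + Σ ν·ξ):
  D: 531 − 2(165.7) = 199.7
  F: 0 + 1(165.7) − 1(64.78) = 100.9
  G: 0 + 1(64.78) = 64.78
Total out = 365.3 mol; y_F = 100.9 / 365.3 = 0.2762.

0.276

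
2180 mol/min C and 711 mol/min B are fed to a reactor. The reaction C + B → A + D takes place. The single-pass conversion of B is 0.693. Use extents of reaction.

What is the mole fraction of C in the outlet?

0.584

B reacted = 0.693 × 711 = 492.7 mol/min; ν_B = −1, so ξ = 492.7/1 = 492.7 mol/min.
Outlet amounts (n = n₀ + ν ξ):
  C: 2180 − 1(492.7) = 1687
  B: 711 − 1(492.7) = 218.3
  A: 0 + 1(492.7) = 492.7
  D: 0 + 1(492.7) = 492.7
Total out = 2891 mol/min; y_C = 1687 / 2891 = 0.5836.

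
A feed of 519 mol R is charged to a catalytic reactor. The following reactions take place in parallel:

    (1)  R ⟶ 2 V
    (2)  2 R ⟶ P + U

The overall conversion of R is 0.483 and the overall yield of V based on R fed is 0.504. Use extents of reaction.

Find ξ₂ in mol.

ξ₂ = 59.9 mol

Yield of V: 2ξ₁ / 519 = 0.504 → ξ₁ = 130.8 mol.
Conversion of R: 1ξ₁ + 2ξ₂ = 0.483 × 519 = 250.7 → ξ₂ = 59.94 mol.
Outlet amounts (n = n₀ + Σ ν·ξ):
  R: 519 − 1(130.8) − 2(59.94) = 268.3
  V: 0 + 2(130.8) = 261.6
  P: 0 + 1(59.94) = 59.94
  U: 0 + 1(59.94) = 59.94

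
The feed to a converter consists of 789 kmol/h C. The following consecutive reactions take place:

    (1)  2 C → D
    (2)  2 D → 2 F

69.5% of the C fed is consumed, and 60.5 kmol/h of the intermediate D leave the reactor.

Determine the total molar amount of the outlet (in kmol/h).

515 kmol/h

Conversion of C: C consumed = 2ξ₁ = 0.695 × 789 → ξ₁ = 274.2 kmol/h.
D balance: n_D = 0 + 1ξ₁ − 2ξ₂ = 60.5 → ξ₂ = (1·274.2 − 60.5)/2 = 106.8 kmol/h.
Outlet amounts (n = n₀ + Σ ν·ξ):
  C: 789 − 2(274.2) = 240.6
  D: 0 + 1(274.2) − 2(106.8) = 60.5
  F: 0 + 2(106.8) = 213.7
Total out = 240.6 + 60.5 + 213.7 = 514.8 kmol/h.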